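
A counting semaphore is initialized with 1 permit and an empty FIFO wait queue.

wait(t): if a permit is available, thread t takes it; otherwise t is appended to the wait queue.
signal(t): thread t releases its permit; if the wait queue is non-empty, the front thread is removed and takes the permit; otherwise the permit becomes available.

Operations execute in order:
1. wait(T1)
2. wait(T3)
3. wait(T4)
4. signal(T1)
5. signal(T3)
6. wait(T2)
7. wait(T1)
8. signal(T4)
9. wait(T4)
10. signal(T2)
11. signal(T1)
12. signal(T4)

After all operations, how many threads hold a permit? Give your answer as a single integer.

Answer: 0

Derivation:
Step 1: wait(T1) -> count=0 queue=[] holders={T1}
Step 2: wait(T3) -> count=0 queue=[T3] holders={T1}
Step 3: wait(T4) -> count=0 queue=[T3,T4] holders={T1}
Step 4: signal(T1) -> count=0 queue=[T4] holders={T3}
Step 5: signal(T3) -> count=0 queue=[] holders={T4}
Step 6: wait(T2) -> count=0 queue=[T2] holders={T4}
Step 7: wait(T1) -> count=0 queue=[T2,T1] holders={T4}
Step 8: signal(T4) -> count=0 queue=[T1] holders={T2}
Step 9: wait(T4) -> count=0 queue=[T1,T4] holders={T2}
Step 10: signal(T2) -> count=0 queue=[T4] holders={T1}
Step 11: signal(T1) -> count=0 queue=[] holders={T4}
Step 12: signal(T4) -> count=1 queue=[] holders={none}
Final holders: {none} -> 0 thread(s)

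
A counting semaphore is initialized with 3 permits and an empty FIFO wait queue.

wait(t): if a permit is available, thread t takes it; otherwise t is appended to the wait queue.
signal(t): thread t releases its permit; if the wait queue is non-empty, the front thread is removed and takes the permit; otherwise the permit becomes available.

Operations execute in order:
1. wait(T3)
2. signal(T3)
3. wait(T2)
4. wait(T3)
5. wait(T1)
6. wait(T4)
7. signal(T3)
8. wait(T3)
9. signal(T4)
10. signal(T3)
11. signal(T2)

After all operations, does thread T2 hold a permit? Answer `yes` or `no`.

Step 1: wait(T3) -> count=2 queue=[] holders={T3}
Step 2: signal(T3) -> count=3 queue=[] holders={none}
Step 3: wait(T2) -> count=2 queue=[] holders={T2}
Step 4: wait(T3) -> count=1 queue=[] holders={T2,T3}
Step 5: wait(T1) -> count=0 queue=[] holders={T1,T2,T3}
Step 6: wait(T4) -> count=0 queue=[T4] holders={T1,T2,T3}
Step 7: signal(T3) -> count=0 queue=[] holders={T1,T2,T4}
Step 8: wait(T3) -> count=0 queue=[T3] holders={T1,T2,T4}
Step 9: signal(T4) -> count=0 queue=[] holders={T1,T2,T3}
Step 10: signal(T3) -> count=1 queue=[] holders={T1,T2}
Step 11: signal(T2) -> count=2 queue=[] holders={T1}
Final holders: {T1} -> T2 not in holders

Answer: no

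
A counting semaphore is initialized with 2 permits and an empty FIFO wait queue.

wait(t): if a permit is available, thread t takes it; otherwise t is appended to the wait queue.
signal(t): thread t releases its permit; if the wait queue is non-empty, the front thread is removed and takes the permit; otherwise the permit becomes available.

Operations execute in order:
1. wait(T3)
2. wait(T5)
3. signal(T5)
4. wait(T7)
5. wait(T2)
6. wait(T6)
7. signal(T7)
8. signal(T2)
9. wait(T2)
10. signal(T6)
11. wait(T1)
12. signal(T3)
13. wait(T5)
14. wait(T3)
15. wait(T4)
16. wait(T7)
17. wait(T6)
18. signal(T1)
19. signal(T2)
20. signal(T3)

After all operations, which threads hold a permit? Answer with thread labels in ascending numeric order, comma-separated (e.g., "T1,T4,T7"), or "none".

Step 1: wait(T3) -> count=1 queue=[] holders={T3}
Step 2: wait(T5) -> count=0 queue=[] holders={T3,T5}
Step 3: signal(T5) -> count=1 queue=[] holders={T3}
Step 4: wait(T7) -> count=0 queue=[] holders={T3,T7}
Step 5: wait(T2) -> count=0 queue=[T2] holders={T3,T7}
Step 6: wait(T6) -> count=0 queue=[T2,T6] holders={T3,T7}
Step 7: signal(T7) -> count=0 queue=[T6] holders={T2,T3}
Step 8: signal(T2) -> count=0 queue=[] holders={T3,T6}
Step 9: wait(T2) -> count=0 queue=[T2] holders={T3,T6}
Step 10: signal(T6) -> count=0 queue=[] holders={T2,T3}
Step 11: wait(T1) -> count=0 queue=[T1] holders={T2,T3}
Step 12: signal(T3) -> count=0 queue=[] holders={T1,T2}
Step 13: wait(T5) -> count=0 queue=[T5] holders={T1,T2}
Step 14: wait(T3) -> count=0 queue=[T5,T3] holders={T1,T2}
Step 15: wait(T4) -> count=0 queue=[T5,T3,T4] holders={T1,T2}
Step 16: wait(T7) -> count=0 queue=[T5,T3,T4,T7] holders={T1,T2}
Step 17: wait(T6) -> count=0 queue=[T5,T3,T4,T7,T6] holders={T1,T2}
Step 18: signal(T1) -> count=0 queue=[T3,T4,T7,T6] holders={T2,T5}
Step 19: signal(T2) -> count=0 queue=[T4,T7,T6] holders={T3,T5}
Step 20: signal(T3) -> count=0 queue=[T7,T6] holders={T4,T5}
Final holders: T4,T5

Answer: T4,T5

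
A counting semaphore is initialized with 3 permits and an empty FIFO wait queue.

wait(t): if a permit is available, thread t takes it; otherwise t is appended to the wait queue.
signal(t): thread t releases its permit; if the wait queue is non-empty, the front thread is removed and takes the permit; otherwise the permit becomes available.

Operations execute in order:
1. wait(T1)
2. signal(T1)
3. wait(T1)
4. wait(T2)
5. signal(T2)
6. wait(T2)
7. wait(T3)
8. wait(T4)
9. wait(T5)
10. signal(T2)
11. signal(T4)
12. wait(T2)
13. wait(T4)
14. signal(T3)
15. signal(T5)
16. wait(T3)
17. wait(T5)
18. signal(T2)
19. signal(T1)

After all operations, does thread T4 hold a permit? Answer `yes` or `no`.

Answer: yes

Derivation:
Step 1: wait(T1) -> count=2 queue=[] holders={T1}
Step 2: signal(T1) -> count=3 queue=[] holders={none}
Step 3: wait(T1) -> count=2 queue=[] holders={T1}
Step 4: wait(T2) -> count=1 queue=[] holders={T1,T2}
Step 5: signal(T2) -> count=2 queue=[] holders={T1}
Step 6: wait(T2) -> count=1 queue=[] holders={T1,T2}
Step 7: wait(T3) -> count=0 queue=[] holders={T1,T2,T3}
Step 8: wait(T4) -> count=0 queue=[T4] holders={T1,T2,T3}
Step 9: wait(T5) -> count=0 queue=[T4,T5] holders={T1,T2,T3}
Step 10: signal(T2) -> count=0 queue=[T5] holders={T1,T3,T4}
Step 11: signal(T4) -> count=0 queue=[] holders={T1,T3,T5}
Step 12: wait(T2) -> count=0 queue=[T2] holders={T1,T3,T5}
Step 13: wait(T4) -> count=0 queue=[T2,T4] holders={T1,T3,T5}
Step 14: signal(T3) -> count=0 queue=[T4] holders={T1,T2,T5}
Step 15: signal(T5) -> count=0 queue=[] holders={T1,T2,T4}
Step 16: wait(T3) -> count=0 queue=[T3] holders={T1,T2,T4}
Step 17: wait(T5) -> count=0 queue=[T3,T5] holders={T1,T2,T4}
Step 18: signal(T2) -> count=0 queue=[T5] holders={T1,T3,T4}
Step 19: signal(T1) -> count=0 queue=[] holders={T3,T4,T5}
Final holders: {T3,T4,T5} -> T4 in holders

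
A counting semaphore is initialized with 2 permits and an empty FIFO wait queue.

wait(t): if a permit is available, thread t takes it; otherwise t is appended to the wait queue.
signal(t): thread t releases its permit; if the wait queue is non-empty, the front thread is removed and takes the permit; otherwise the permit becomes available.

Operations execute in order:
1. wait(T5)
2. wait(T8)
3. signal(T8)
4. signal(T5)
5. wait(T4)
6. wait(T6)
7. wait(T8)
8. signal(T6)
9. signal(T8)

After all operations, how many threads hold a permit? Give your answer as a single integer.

Step 1: wait(T5) -> count=1 queue=[] holders={T5}
Step 2: wait(T8) -> count=0 queue=[] holders={T5,T8}
Step 3: signal(T8) -> count=1 queue=[] holders={T5}
Step 4: signal(T5) -> count=2 queue=[] holders={none}
Step 5: wait(T4) -> count=1 queue=[] holders={T4}
Step 6: wait(T6) -> count=0 queue=[] holders={T4,T6}
Step 7: wait(T8) -> count=0 queue=[T8] holders={T4,T6}
Step 8: signal(T6) -> count=0 queue=[] holders={T4,T8}
Step 9: signal(T8) -> count=1 queue=[] holders={T4}
Final holders: {T4} -> 1 thread(s)

Answer: 1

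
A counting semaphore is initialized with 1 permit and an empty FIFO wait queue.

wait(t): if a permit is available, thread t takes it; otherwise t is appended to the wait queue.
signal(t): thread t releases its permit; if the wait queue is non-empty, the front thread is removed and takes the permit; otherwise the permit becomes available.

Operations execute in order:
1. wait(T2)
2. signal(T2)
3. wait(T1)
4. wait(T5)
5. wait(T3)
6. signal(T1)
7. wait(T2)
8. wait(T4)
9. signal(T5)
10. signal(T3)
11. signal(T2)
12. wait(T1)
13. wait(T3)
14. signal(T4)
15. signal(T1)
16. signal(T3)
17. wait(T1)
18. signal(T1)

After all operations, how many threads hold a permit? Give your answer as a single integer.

Answer: 0

Derivation:
Step 1: wait(T2) -> count=0 queue=[] holders={T2}
Step 2: signal(T2) -> count=1 queue=[] holders={none}
Step 3: wait(T1) -> count=0 queue=[] holders={T1}
Step 4: wait(T5) -> count=0 queue=[T5] holders={T1}
Step 5: wait(T3) -> count=0 queue=[T5,T3] holders={T1}
Step 6: signal(T1) -> count=0 queue=[T3] holders={T5}
Step 7: wait(T2) -> count=0 queue=[T3,T2] holders={T5}
Step 8: wait(T4) -> count=0 queue=[T3,T2,T4] holders={T5}
Step 9: signal(T5) -> count=0 queue=[T2,T4] holders={T3}
Step 10: signal(T3) -> count=0 queue=[T4] holders={T2}
Step 11: signal(T2) -> count=0 queue=[] holders={T4}
Step 12: wait(T1) -> count=0 queue=[T1] holders={T4}
Step 13: wait(T3) -> count=0 queue=[T1,T3] holders={T4}
Step 14: signal(T4) -> count=0 queue=[T3] holders={T1}
Step 15: signal(T1) -> count=0 queue=[] holders={T3}
Step 16: signal(T3) -> count=1 queue=[] holders={none}
Step 17: wait(T1) -> count=0 queue=[] holders={T1}
Step 18: signal(T1) -> count=1 queue=[] holders={none}
Final holders: {none} -> 0 thread(s)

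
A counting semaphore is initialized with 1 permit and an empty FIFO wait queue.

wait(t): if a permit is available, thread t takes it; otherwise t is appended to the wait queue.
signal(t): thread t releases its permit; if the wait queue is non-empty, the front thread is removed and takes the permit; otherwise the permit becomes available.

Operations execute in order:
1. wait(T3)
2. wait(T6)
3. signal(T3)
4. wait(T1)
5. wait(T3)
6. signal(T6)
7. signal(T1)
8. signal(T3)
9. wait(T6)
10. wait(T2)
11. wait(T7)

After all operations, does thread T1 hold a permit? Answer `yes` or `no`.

Step 1: wait(T3) -> count=0 queue=[] holders={T3}
Step 2: wait(T6) -> count=0 queue=[T6] holders={T3}
Step 3: signal(T3) -> count=0 queue=[] holders={T6}
Step 4: wait(T1) -> count=0 queue=[T1] holders={T6}
Step 5: wait(T3) -> count=0 queue=[T1,T3] holders={T6}
Step 6: signal(T6) -> count=0 queue=[T3] holders={T1}
Step 7: signal(T1) -> count=0 queue=[] holders={T3}
Step 8: signal(T3) -> count=1 queue=[] holders={none}
Step 9: wait(T6) -> count=0 queue=[] holders={T6}
Step 10: wait(T2) -> count=0 queue=[T2] holders={T6}
Step 11: wait(T7) -> count=0 queue=[T2,T7] holders={T6}
Final holders: {T6} -> T1 not in holders

Answer: no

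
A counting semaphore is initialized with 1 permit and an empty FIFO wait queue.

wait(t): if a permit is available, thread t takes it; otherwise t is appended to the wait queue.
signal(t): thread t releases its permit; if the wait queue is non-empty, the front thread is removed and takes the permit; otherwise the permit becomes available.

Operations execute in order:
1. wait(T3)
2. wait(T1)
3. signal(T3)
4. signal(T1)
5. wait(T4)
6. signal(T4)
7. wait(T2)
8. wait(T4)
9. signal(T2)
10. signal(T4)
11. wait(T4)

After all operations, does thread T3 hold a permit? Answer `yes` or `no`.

Step 1: wait(T3) -> count=0 queue=[] holders={T3}
Step 2: wait(T1) -> count=0 queue=[T1] holders={T3}
Step 3: signal(T3) -> count=0 queue=[] holders={T1}
Step 4: signal(T1) -> count=1 queue=[] holders={none}
Step 5: wait(T4) -> count=0 queue=[] holders={T4}
Step 6: signal(T4) -> count=1 queue=[] holders={none}
Step 7: wait(T2) -> count=0 queue=[] holders={T2}
Step 8: wait(T4) -> count=0 queue=[T4] holders={T2}
Step 9: signal(T2) -> count=0 queue=[] holders={T4}
Step 10: signal(T4) -> count=1 queue=[] holders={none}
Step 11: wait(T4) -> count=0 queue=[] holders={T4}
Final holders: {T4} -> T3 not in holders

Answer: no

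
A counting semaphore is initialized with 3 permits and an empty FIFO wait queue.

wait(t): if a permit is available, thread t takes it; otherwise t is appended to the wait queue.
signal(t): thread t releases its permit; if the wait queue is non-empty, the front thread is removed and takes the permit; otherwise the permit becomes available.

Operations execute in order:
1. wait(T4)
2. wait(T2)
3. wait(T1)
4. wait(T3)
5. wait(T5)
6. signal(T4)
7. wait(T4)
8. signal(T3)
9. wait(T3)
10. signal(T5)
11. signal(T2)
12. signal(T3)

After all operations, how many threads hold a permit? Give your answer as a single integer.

Step 1: wait(T4) -> count=2 queue=[] holders={T4}
Step 2: wait(T2) -> count=1 queue=[] holders={T2,T4}
Step 3: wait(T1) -> count=0 queue=[] holders={T1,T2,T4}
Step 4: wait(T3) -> count=0 queue=[T3] holders={T1,T2,T4}
Step 5: wait(T5) -> count=0 queue=[T3,T5] holders={T1,T2,T4}
Step 6: signal(T4) -> count=0 queue=[T5] holders={T1,T2,T3}
Step 7: wait(T4) -> count=0 queue=[T5,T4] holders={T1,T2,T3}
Step 8: signal(T3) -> count=0 queue=[T4] holders={T1,T2,T5}
Step 9: wait(T3) -> count=0 queue=[T4,T3] holders={T1,T2,T5}
Step 10: signal(T5) -> count=0 queue=[T3] holders={T1,T2,T4}
Step 11: signal(T2) -> count=0 queue=[] holders={T1,T3,T4}
Step 12: signal(T3) -> count=1 queue=[] holders={T1,T4}
Final holders: {T1,T4} -> 2 thread(s)

Answer: 2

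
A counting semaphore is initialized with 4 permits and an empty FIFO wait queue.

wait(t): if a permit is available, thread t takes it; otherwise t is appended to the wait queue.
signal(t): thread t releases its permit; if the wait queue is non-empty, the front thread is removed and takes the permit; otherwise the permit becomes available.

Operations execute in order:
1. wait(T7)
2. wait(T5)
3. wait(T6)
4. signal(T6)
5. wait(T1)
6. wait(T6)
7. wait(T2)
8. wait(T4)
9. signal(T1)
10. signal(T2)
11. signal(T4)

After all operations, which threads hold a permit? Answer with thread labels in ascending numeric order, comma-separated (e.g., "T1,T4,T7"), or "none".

Answer: T5,T6,T7

Derivation:
Step 1: wait(T7) -> count=3 queue=[] holders={T7}
Step 2: wait(T5) -> count=2 queue=[] holders={T5,T7}
Step 3: wait(T6) -> count=1 queue=[] holders={T5,T6,T7}
Step 4: signal(T6) -> count=2 queue=[] holders={T5,T7}
Step 5: wait(T1) -> count=1 queue=[] holders={T1,T5,T7}
Step 6: wait(T6) -> count=0 queue=[] holders={T1,T5,T6,T7}
Step 7: wait(T2) -> count=0 queue=[T2] holders={T1,T5,T6,T7}
Step 8: wait(T4) -> count=0 queue=[T2,T4] holders={T1,T5,T6,T7}
Step 9: signal(T1) -> count=0 queue=[T4] holders={T2,T5,T6,T7}
Step 10: signal(T2) -> count=0 queue=[] holders={T4,T5,T6,T7}
Step 11: signal(T4) -> count=1 queue=[] holders={T5,T6,T7}
Final holders: T5,T6,T7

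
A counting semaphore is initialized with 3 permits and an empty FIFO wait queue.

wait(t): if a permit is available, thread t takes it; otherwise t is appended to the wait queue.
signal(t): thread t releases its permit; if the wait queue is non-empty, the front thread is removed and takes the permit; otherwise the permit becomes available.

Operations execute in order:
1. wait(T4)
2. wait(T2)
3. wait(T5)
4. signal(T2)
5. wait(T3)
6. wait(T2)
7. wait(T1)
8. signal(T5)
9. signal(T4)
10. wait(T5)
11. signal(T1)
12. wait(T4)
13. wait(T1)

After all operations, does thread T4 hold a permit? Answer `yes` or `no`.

Answer: no

Derivation:
Step 1: wait(T4) -> count=2 queue=[] holders={T4}
Step 2: wait(T2) -> count=1 queue=[] holders={T2,T4}
Step 3: wait(T5) -> count=0 queue=[] holders={T2,T4,T5}
Step 4: signal(T2) -> count=1 queue=[] holders={T4,T5}
Step 5: wait(T3) -> count=0 queue=[] holders={T3,T4,T5}
Step 6: wait(T2) -> count=0 queue=[T2] holders={T3,T4,T5}
Step 7: wait(T1) -> count=0 queue=[T2,T1] holders={T3,T4,T5}
Step 8: signal(T5) -> count=0 queue=[T1] holders={T2,T3,T4}
Step 9: signal(T4) -> count=0 queue=[] holders={T1,T2,T3}
Step 10: wait(T5) -> count=0 queue=[T5] holders={T1,T2,T3}
Step 11: signal(T1) -> count=0 queue=[] holders={T2,T3,T5}
Step 12: wait(T4) -> count=0 queue=[T4] holders={T2,T3,T5}
Step 13: wait(T1) -> count=0 queue=[T4,T1] holders={T2,T3,T5}
Final holders: {T2,T3,T5} -> T4 not in holders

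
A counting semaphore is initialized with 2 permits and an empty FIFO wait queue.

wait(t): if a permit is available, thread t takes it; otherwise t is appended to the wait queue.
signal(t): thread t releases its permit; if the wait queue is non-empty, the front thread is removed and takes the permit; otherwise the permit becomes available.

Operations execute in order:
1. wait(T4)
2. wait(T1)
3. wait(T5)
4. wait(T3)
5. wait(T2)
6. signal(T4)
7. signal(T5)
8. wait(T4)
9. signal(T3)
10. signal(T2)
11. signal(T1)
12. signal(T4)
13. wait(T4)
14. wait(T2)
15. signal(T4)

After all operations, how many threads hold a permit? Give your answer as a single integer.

Answer: 1

Derivation:
Step 1: wait(T4) -> count=1 queue=[] holders={T4}
Step 2: wait(T1) -> count=0 queue=[] holders={T1,T4}
Step 3: wait(T5) -> count=0 queue=[T5] holders={T1,T4}
Step 4: wait(T3) -> count=0 queue=[T5,T3] holders={T1,T4}
Step 5: wait(T2) -> count=0 queue=[T5,T3,T2] holders={T1,T4}
Step 6: signal(T4) -> count=0 queue=[T3,T2] holders={T1,T5}
Step 7: signal(T5) -> count=0 queue=[T2] holders={T1,T3}
Step 8: wait(T4) -> count=0 queue=[T2,T4] holders={T1,T3}
Step 9: signal(T3) -> count=0 queue=[T4] holders={T1,T2}
Step 10: signal(T2) -> count=0 queue=[] holders={T1,T4}
Step 11: signal(T1) -> count=1 queue=[] holders={T4}
Step 12: signal(T4) -> count=2 queue=[] holders={none}
Step 13: wait(T4) -> count=1 queue=[] holders={T4}
Step 14: wait(T2) -> count=0 queue=[] holders={T2,T4}
Step 15: signal(T4) -> count=1 queue=[] holders={T2}
Final holders: {T2} -> 1 thread(s)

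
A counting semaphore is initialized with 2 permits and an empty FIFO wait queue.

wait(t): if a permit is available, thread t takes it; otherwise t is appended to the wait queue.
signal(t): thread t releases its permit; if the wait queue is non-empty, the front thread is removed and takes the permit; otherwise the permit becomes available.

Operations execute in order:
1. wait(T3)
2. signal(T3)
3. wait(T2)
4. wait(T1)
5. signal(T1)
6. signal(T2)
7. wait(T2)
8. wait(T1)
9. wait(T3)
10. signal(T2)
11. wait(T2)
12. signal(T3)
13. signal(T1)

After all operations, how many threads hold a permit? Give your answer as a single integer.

Answer: 1

Derivation:
Step 1: wait(T3) -> count=1 queue=[] holders={T3}
Step 2: signal(T3) -> count=2 queue=[] holders={none}
Step 3: wait(T2) -> count=1 queue=[] holders={T2}
Step 4: wait(T1) -> count=0 queue=[] holders={T1,T2}
Step 5: signal(T1) -> count=1 queue=[] holders={T2}
Step 6: signal(T2) -> count=2 queue=[] holders={none}
Step 7: wait(T2) -> count=1 queue=[] holders={T2}
Step 8: wait(T1) -> count=0 queue=[] holders={T1,T2}
Step 9: wait(T3) -> count=0 queue=[T3] holders={T1,T2}
Step 10: signal(T2) -> count=0 queue=[] holders={T1,T3}
Step 11: wait(T2) -> count=0 queue=[T2] holders={T1,T3}
Step 12: signal(T3) -> count=0 queue=[] holders={T1,T2}
Step 13: signal(T1) -> count=1 queue=[] holders={T2}
Final holders: {T2} -> 1 thread(s)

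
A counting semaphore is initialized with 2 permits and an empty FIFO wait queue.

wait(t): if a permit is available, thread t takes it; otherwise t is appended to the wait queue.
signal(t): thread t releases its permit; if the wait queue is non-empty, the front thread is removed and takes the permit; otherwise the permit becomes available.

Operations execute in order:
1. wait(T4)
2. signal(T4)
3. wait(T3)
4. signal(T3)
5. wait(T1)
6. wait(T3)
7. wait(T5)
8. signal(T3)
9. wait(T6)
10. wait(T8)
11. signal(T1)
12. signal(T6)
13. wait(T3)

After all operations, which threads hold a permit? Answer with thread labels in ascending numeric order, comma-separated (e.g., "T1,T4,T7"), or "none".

Step 1: wait(T4) -> count=1 queue=[] holders={T4}
Step 2: signal(T4) -> count=2 queue=[] holders={none}
Step 3: wait(T3) -> count=1 queue=[] holders={T3}
Step 4: signal(T3) -> count=2 queue=[] holders={none}
Step 5: wait(T1) -> count=1 queue=[] holders={T1}
Step 6: wait(T3) -> count=0 queue=[] holders={T1,T3}
Step 7: wait(T5) -> count=0 queue=[T5] holders={T1,T3}
Step 8: signal(T3) -> count=0 queue=[] holders={T1,T5}
Step 9: wait(T6) -> count=0 queue=[T6] holders={T1,T5}
Step 10: wait(T8) -> count=0 queue=[T6,T8] holders={T1,T5}
Step 11: signal(T1) -> count=0 queue=[T8] holders={T5,T6}
Step 12: signal(T6) -> count=0 queue=[] holders={T5,T8}
Step 13: wait(T3) -> count=0 queue=[T3] holders={T5,T8}
Final holders: T5,T8

Answer: T5,T8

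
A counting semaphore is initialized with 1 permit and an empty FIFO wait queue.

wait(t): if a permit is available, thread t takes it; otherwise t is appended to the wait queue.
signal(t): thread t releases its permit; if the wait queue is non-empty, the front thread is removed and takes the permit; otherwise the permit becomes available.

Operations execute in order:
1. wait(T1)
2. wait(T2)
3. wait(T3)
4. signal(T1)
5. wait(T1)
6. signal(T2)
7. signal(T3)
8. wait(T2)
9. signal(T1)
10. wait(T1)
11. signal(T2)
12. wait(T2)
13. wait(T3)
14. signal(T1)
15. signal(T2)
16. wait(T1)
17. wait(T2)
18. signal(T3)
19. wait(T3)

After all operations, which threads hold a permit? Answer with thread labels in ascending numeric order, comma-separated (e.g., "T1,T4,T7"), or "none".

Answer: T1

Derivation:
Step 1: wait(T1) -> count=0 queue=[] holders={T1}
Step 2: wait(T2) -> count=0 queue=[T2] holders={T1}
Step 3: wait(T3) -> count=0 queue=[T2,T3] holders={T1}
Step 4: signal(T1) -> count=0 queue=[T3] holders={T2}
Step 5: wait(T1) -> count=0 queue=[T3,T1] holders={T2}
Step 6: signal(T2) -> count=0 queue=[T1] holders={T3}
Step 7: signal(T3) -> count=0 queue=[] holders={T1}
Step 8: wait(T2) -> count=0 queue=[T2] holders={T1}
Step 9: signal(T1) -> count=0 queue=[] holders={T2}
Step 10: wait(T1) -> count=0 queue=[T1] holders={T2}
Step 11: signal(T2) -> count=0 queue=[] holders={T1}
Step 12: wait(T2) -> count=0 queue=[T2] holders={T1}
Step 13: wait(T3) -> count=0 queue=[T2,T3] holders={T1}
Step 14: signal(T1) -> count=0 queue=[T3] holders={T2}
Step 15: signal(T2) -> count=0 queue=[] holders={T3}
Step 16: wait(T1) -> count=0 queue=[T1] holders={T3}
Step 17: wait(T2) -> count=0 queue=[T1,T2] holders={T3}
Step 18: signal(T3) -> count=0 queue=[T2] holders={T1}
Step 19: wait(T3) -> count=0 queue=[T2,T3] holders={T1}
Final holders: T1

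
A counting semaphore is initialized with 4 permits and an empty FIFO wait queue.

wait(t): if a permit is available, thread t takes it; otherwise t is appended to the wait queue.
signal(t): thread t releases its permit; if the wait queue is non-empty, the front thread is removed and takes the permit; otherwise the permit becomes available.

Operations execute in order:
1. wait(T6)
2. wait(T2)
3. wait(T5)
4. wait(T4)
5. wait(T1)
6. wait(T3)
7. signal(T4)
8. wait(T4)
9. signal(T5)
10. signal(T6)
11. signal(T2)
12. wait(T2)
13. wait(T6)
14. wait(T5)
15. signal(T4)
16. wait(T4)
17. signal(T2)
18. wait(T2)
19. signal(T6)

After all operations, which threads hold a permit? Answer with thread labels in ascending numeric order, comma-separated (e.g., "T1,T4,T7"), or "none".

Step 1: wait(T6) -> count=3 queue=[] holders={T6}
Step 2: wait(T2) -> count=2 queue=[] holders={T2,T6}
Step 3: wait(T5) -> count=1 queue=[] holders={T2,T5,T6}
Step 4: wait(T4) -> count=0 queue=[] holders={T2,T4,T5,T6}
Step 5: wait(T1) -> count=0 queue=[T1] holders={T2,T4,T5,T6}
Step 6: wait(T3) -> count=0 queue=[T1,T3] holders={T2,T4,T5,T6}
Step 7: signal(T4) -> count=0 queue=[T3] holders={T1,T2,T5,T6}
Step 8: wait(T4) -> count=0 queue=[T3,T4] holders={T1,T2,T5,T6}
Step 9: signal(T5) -> count=0 queue=[T4] holders={T1,T2,T3,T6}
Step 10: signal(T6) -> count=0 queue=[] holders={T1,T2,T3,T4}
Step 11: signal(T2) -> count=1 queue=[] holders={T1,T3,T4}
Step 12: wait(T2) -> count=0 queue=[] holders={T1,T2,T3,T4}
Step 13: wait(T6) -> count=0 queue=[T6] holders={T1,T2,T3,T4}
Step 14: wait(T5) -> count=0 queue=[T6,T5] holders={T1,T2,T3,T4}
Step 15: signal(T4) -> count=0 queue=[T5] holders={T1,T2,T3,T6}
Step 16: wait(T4) -> count=0 queue=[T5,T4] holders={T1,T2,T3,T6}
Step 17: signal(T2) -> count=0 queue=[T4] holders={T1,T3,T5,T6}
Step 18: wait(T2) -> count=0 queue=[T4,T2] holders={T1,T3,T5,T6}
Step 19: signal(T6) -> count=0 queue=[T2] holders={T1,T3,T4,T5}
Final holders: T1,T3,T4,T5

Answer: T1,T3,T4,T5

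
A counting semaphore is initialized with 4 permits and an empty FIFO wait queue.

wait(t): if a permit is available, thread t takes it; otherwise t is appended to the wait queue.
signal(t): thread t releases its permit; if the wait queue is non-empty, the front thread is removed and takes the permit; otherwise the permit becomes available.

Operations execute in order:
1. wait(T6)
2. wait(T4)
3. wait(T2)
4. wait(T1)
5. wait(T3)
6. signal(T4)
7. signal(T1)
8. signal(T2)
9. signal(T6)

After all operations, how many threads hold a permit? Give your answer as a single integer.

Step 1: wait(T6) -> count=3 queue=[] holders={T6}
Step 2: wait(T4) -> count=2 queue=[] holders={T4,T6}
Step 3: wait(T2) -> count=1 queue=[] holders={T2,T4,T6}
Step 4: wait(T1) -> count=0 queue=[] holders={T1,T2,T4,T6}
Step 5: wait(T3) -> count=0 queue=[T3] holders={T1,T2,T4,T6}
Step 6: signal(T4) -> count=0 queue=[] holders={T1,T2,T3,T6}
Step 7: signal(T1) -> count=1 queue=[] holders={T2,T3,T6}
Step 8: signal(T2) -> count=2 queue=[] holders={T3,T6}
Step 9: signal(T6) -> count=3 queue=[] holders={T3}
Final holders: {T3} -> 1 thread(s)

Answer: 1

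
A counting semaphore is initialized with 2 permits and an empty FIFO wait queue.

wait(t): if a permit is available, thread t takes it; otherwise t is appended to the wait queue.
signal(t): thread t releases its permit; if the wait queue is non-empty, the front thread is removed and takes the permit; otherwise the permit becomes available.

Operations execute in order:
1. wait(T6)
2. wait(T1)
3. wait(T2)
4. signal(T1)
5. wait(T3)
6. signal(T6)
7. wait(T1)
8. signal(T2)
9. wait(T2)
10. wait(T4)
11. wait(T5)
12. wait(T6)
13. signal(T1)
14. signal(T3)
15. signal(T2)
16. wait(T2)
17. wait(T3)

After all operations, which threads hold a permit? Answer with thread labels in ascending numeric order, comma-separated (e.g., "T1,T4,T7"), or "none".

Step 1: wait(T6) -> count=1 queue=[] holders={T6}
Step 2: wait(T1) -> count=0 queue=[] holders={T1,T6}
Step 3: wait(T2) -> count=0 queue=[T2] holders={T1,T6}
Step 4: signal(T1) -> count=0 queue=[] holders={T2,T6}
Step 5: wait(T3) -> count=0 queue=[T3] holders={T2,T6}
Step 6: signal(T6) -> count=0 queue=[] holders={T2,T3}
Step 7: wait(T1) -> count=0 queue=[T1] holders={T2,T3}
Step 8: signal(T2) -> count=0 queue=[] holders={T1,T3}
Step 9: wait(T2) -> count=0 queue=[T2] holders={T1,T3}
Step 10: wait(T4) -> count=0 queue=[T2,T4] holders={T1,T3}
Step 11: wait(T5) -> count=0 queue=[T2,T4,T5] holders={T1,T3}
Step 12: wait(T6) -> count=0 queue=[T2,T4,T5,T6] holders={T1,T3}
Step 13: signal(T1) -> count=0 queue=[T4,T5,T6] holders={T2,T3}
Step 14: signal(T3) -> count=0 queue=[T5,T6] holders={T2,T4}
Step 15: signal(T2) -> count=0 queue=[T6] holders={T4,T5}
Step 16: wait(T2) -> count=0 queue=[T6,T2] holders={T4,T5}
Step 17: wait(T3) -> count=0 queue=[T6,T2,T3] holders={T4,T5}
Final holders: T4,T5

Answer: T4,T5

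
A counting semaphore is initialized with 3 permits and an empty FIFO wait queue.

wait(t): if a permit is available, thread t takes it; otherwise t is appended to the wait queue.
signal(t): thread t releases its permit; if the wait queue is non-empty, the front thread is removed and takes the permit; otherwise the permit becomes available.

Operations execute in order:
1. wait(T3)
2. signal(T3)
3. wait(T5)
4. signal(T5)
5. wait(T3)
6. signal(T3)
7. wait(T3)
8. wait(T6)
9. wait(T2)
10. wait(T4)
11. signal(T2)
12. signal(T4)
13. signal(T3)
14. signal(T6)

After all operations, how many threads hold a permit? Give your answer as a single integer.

Step 1: wait(T3) -> count=2 queue=[] holders={T3}
Step 2: signal(T3) -> count=3 queue=[] holders={none}
Step 3: wait(T5) -> count=2 queue=[] holders={T5}
Step 4: signal(T5) -> count=3 queue=[] holders={none}
Step 5: wait(T3) -> count=2 queue=[] holders={T3}
Step 6: signal(T3) -> count=3 queue=[] holders={none}
Step 7: wait(T3) -> count=2 queue=[] holders={T3}
Step 8: wait(T6) -> count=1 queue=[] holders={T3,T6}
Step 9: wait(T2) -> count=0 queue=[] holders={T2,T3,T6}
Step 10: wait(T4) -> count=0 queue=[T4] holders={T2,T3,T6}
Step 11: signal(T2) -> count=0 queue=[] holders={T3,T4,T6}
Step 12: signal(T4) -> count=1 queue=[] holders={T3,T6}
Step 13: signal(T3) -> count=2 queue=[] holders={T6}
Step 14: signal(T6) -> count=3 queue=[] holders={none}
Final holders: {none} -> 0 thread(s)

Answer: 0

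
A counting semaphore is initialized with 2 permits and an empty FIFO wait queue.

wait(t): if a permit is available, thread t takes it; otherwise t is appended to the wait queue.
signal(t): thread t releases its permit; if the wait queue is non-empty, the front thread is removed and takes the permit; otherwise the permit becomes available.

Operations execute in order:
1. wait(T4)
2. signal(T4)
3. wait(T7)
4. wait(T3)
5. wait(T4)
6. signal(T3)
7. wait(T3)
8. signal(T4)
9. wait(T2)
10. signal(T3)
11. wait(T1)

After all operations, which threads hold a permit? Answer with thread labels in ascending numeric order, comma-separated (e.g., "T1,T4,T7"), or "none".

Step 1: wait(T4) -> count=1 queue=[] holders={T4}
Step 2: signal(T4) -> count=2 queue=[] holders={none}
Step 3: wait(T7) -> count=1 queue=[] holders={T7}
Step 4: wait(T3) -> count=0 queue=[] holders={T3,T7}
Step 5: wait(T4) -> count=0 queue=[T4] holders={T3,T7}
Step 6: signal(T3) -> count=0 queue=[] holders={T4,T7}
Step 7: wait(T3) -> count=0 queue=[T3] holders={T4,T7}
Step 8: signal(T4) -> count=0 queue=[] holders={T3,T7}
Step 9: wait(T2) -> count=0 queue=[T2] holders={T3,T7}
Step 10: signal(T3) -> count=0 queue=[] holders={T2,T7}
Step 11: wait(T1) -> count=0 queue=[T1] holders={T2,T7}
Final holders: T2,T7

Answer: T2,T7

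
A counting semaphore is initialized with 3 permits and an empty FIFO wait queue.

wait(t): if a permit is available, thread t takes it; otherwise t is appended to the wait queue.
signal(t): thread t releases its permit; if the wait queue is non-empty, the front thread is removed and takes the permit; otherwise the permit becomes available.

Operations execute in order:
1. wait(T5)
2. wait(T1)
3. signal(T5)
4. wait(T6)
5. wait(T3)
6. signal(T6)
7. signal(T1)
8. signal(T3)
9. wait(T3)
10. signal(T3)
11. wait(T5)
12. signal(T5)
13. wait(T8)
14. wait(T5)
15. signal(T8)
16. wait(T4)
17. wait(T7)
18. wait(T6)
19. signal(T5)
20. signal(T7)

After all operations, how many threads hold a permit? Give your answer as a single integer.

Answer: 2

Derivation:
Step 1: wait(T5) -> count=2 queue=[] holders={T5}
Step 2: wait(T1) -> count=1 queue=[] holders={T1,T5}
Step 3: signal(T5) -> count=2 queue=[] holders={T1}
Step 4: wait(T6) -> count=1 queue=[] holders={T1,T6}
Step 5: wait(T3) -> count=0 queue=[] holders={T1,T3,T6}
Step 6: signal(T6) -> count=1 queue=[] holders={T1,T3}
Step 7: signal(T1) -> count=2 queue=[] holders={T3}
Step 8: signal(T3) -> count=3 queue=[] holders={none}
Step 9: wait(T3) -> count=2 queue=[] holders={T3}
Step 10: signal(T3) -> count=3 queue=[] holders={none}
Step 11: wait(T5) -> count=2 queue=[] holders={T5}
Step 12: signal(T5) -> count=3 queue=[] holders={none}
Step 13: wait(T8) -> count=2 queue=[] holders={T8}
Step 14: wait(T5) -> count=1 queue=[] holders={T5,T8}
Step 15: signal(T8) -> count=2 queue=[] holders={T5}
Step 16: wait(T4) -> count=1 queue=[] holders={T4,T5}
Step 17: wait(T7) -> count=0 queue=[] holders={T4,T5,T7}
Step 18: wait(T6) -> count=0 queue=[T6] holders={T4,T5,T7}
Step 19: signal(T5) -> count=0 queue=[] holders={T4,T6,T7}
Step 20: signal(T7) -> count=1 queue=[] holders={T4,T6}
Final holders: {T4,T6} -> 2 thread(s)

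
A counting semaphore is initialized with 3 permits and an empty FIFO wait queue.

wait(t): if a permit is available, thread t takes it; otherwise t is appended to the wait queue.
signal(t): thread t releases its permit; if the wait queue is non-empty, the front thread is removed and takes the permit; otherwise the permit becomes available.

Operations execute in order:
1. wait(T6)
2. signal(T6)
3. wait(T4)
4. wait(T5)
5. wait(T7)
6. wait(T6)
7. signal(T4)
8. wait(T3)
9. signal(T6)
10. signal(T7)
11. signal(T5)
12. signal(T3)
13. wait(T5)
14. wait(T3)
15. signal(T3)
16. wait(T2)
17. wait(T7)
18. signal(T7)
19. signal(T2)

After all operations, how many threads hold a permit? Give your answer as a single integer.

Answer: 1

Derivation:
Step 1: wait(T6) -> count=2 queue=[] holders={T6}
Step 2: signal(T6) -> count=3 queue=[] holders={none}
Step 3: wait(T4) -> count=2 queue=[] holders={T4}
Step 4: wait(T5) -> count=1 queue=[] holders={T4,T5}
Step 5: wait(T7) -> count=0 queue=[] holders={T4,T5,T7}
Step 6: wait(T6) -> count=0 queue=[T6] holders={T4,T5,T7}
Step 7: signal(T4) -> count=0 queue=[] holders={T5,T6,T7}
Step 8: wait(T3) -> count=0 queue=[T3] holders={T5,T6,T7}
Step 9: signal(T6) -> count=0 queue=[] holders={T3,T5,T7}
Step 10: signal(T7) -> count=1 queue=[] holders={T3,T5}
Step 11: signal(T5) -> count=2 queue=[] holders={T3}
Step 12: signal(T3) -> count=3 queue=[] holders={none}
Step 13: wait(T5) -> count=2 queue=[] holders={T5}
Step 14: wait(T3) -> count=1 queue=[] holders={T3,T5}
Step 15: signal(T3) -> count=2 queue=[] holders={T5}
Step 16: wait(T2) -> count=1 queue=[] holders={T2,T5}
Step 17: wait(T7) -> count=0 queue=[] holders={T2,T5,T7}
Step 18: signal(T7) -> count=1 queue=[] holders={T2,T5}
Step 19: signal(T2) -> count=2 queue=[] holders={T5}
Final holders: {T5} -> 1 thread(s)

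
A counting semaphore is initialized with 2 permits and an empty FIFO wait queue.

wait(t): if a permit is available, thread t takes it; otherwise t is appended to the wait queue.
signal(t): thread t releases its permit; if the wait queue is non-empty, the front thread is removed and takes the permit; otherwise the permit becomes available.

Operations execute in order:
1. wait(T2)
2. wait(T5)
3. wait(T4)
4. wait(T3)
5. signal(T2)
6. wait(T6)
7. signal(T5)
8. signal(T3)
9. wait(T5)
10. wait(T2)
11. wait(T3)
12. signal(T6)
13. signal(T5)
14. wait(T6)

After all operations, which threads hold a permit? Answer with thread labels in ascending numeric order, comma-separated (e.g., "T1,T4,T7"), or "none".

Answer: T2,T4

Derivation:
Step 1: wait(T2) -> count=1 queue=[] holders={T2}
Step 2: wait(T5) -> count=0 queue=[] holders={T2,T5}
Step 3: wait(T4) -> count=0 queue=[T4] holders={T2,T5}
Step 4: wait(T3) -> count=0 queue=[T4,T3] holders={T2,T5}
Step 5: signal(T2) -> count=0 queue=[T3] holders={T4,T5}
Step 6: wait(T6) -> count=0 queue=[T3,T6] holders={T4,T5}
Step 7: signal(T5) -> count=0 queue=[T6] holders={T3,T4}
Step 8: signal(T3) -> count=0 queue=[] holders={T4,T6}
Step 9: wait(T5) -> count=0 queue=[T5] holders={T4,T6}
Step 10: wait(T2) -> count=0 queue=[T5,T2] holders={T4,T6}
Step 11: wait(T3) -> count=0 queue=[T5,T2,T3] holders={T4,T6}
Step 12: signal(T6) -> count=0 queue=[T2,T3] holders={T4,T5}
Step 13: signal(T5) -> count=0 queue=[T3] holders={T2,T4}
Step 14: wait(T6) -> count=0 queue=[T3,T6] holders={T2,T4}
Final holders: T2,T4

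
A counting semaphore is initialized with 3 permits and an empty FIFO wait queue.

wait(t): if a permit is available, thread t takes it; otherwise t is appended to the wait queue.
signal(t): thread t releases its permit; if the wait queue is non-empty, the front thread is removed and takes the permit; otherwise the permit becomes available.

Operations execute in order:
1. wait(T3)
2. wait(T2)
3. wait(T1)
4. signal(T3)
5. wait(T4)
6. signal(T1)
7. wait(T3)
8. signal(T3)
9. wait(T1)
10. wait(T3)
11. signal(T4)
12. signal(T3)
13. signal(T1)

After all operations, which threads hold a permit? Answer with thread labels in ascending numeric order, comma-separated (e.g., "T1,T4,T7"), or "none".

Answer: T2

Derivation:
Step 1: wait(T3) -> count=2 queue=[] holders={T3}
Step 2: wait(T2) -> count=1 queue=[] holders={T2,T3}
Step 3: wait(T1) -> count=0 queue=[] holders={T1,T2,T3}
Step 4: signal(T3) -> count=1 queue=[] holders={T1,T2}
Step 5: wait(T4) -> count=0 queue=[] holders={T1,T2,T4}
Step 6: signal(T1) -> count=1 queue=[] holders={T2,T4}
Step 7: wait(T3) -> count=0 queue=[] holders={T2,T3,T4}
Step 8: signal(T3) -> count=1 queue=[] holders={T2,T4}
Step 9: wait(T1) -> count=0 queue=[] holders={T1,T2,T4}
Step 10: wait(T3) -> count=0 queue=[T3] holders={T1,T2,T4}
Step 11: signal(T4) -> count=0 queue=[] holders={T1,T2,T3}
Step 12: signal(T3) -> count=1 queue=[] holders={T1,T2}
Step 13: signal(T1) -> count=2 queue=[] holders={T2}
Final holders: T2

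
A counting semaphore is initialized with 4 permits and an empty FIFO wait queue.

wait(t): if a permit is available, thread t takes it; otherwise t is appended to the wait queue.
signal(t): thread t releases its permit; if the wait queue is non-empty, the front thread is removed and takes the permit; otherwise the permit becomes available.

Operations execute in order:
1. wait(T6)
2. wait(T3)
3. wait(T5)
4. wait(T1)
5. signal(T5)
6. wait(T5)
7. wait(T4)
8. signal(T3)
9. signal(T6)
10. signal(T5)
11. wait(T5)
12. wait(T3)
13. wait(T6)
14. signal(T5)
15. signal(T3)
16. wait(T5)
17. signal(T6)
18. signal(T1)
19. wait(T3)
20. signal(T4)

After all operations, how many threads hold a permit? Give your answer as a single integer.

Step 1: wait(T6) -> count=3 queue=[] holders={T6}
Step 2: wait(T3) -> count=2 queue=[] holders={T3,T6}
Step 3: wait(T5) -> count=1 queue=[] holders={T3,T5,T6}
Step 4: wait(T1) -> count=0 queue=[] holders={T1,T3,T5,T6}
Step 5: signal(T5) -> count=1 queue=[] holders={T1,T3,T6}
Step 6: wait(T5) -> count=0 queue=[] holders={T1,T3,T5,T6}
Step 7: wait(T4) -> count=0 queue=[T4] holders={T1,T3,T5,T6}
Step 8: signal(T3) -> count=0 queue=[] holders={T1,T4,T5,T6}
Step 9: signal(T6) -> count=1 queue=[] holders={T1,T4,T5}
Step 10: signal(T5) -> count=2 queue=[] holders={T1,T4}
Step 11: wait(T5) -> count=1 queue=[] holders={T1,T4,T5}
Step 12: wait(T3) -> count=0 queue=[] holders={T1,T3,T4,T5}
Step 13: wait(T6) -> count=0 queue=[T6] holders={T1,T3,T4,T5}
Step 14: signal(T5) -> count=0 queue=[] holders={T1,T3,T4,T6}
Step 15: signal(T3) -> count=1 queue=[] holders={T1,T4,T6}
Step 16: wait(T5) -> count=0 queue=[] holders={T1,T4,T5,T6}
Step 17: signal(T6) -> count=1 queue=[] holders={T1,T4,T5}
Step 18: signal(T1) -> count=2 queue=[] holders={T4,T5}
Step 19: wait(T3) -> count=1 queue=[] holders={T3,T4,T5}
Step 20: signal(T4) -> count=2 queue=[] holders={T3,T5}
Final holders: {T3,T5} -> 2 thread(s)

Answer: 2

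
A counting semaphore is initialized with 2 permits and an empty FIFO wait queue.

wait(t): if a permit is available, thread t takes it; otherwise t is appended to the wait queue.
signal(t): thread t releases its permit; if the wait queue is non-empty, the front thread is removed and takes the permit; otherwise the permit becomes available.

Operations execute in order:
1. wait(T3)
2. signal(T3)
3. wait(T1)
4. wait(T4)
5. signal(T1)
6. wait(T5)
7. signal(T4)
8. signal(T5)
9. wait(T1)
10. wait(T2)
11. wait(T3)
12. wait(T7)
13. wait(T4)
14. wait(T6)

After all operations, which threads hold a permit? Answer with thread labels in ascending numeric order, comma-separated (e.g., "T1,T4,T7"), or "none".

Step 1: wait(T3) -> count=1 queue=[] holders={T3}
Step 2: signal(T3) -> count=2 queue=[] holders={none}
Step 3: wait(T1) -> count=1 queue=[] holders={T1}
Step 4: wait(T4) -> count=0 queue=[] holders={T1,T4}
Step 5: signal(T1) -> count=1 queue=[] holders={T4}
Step 6: wait(T5) -> count=0 queue=[] holders={T4,T5}
Step 7: signal(T4) -> count=1 queue=[] holders={T5}
Step 8: signal(T5) -> count=2 queue=[] holders={none}
Step 9: wait(T1) -> count=1 queue=[] holders={T1}
Step 10: wait(T2) -> count=0 queue=[] holders={T1,T2}
Step 11: wait(T3) -> count=0 queue=[T3] holders={T1,T2}
Step 12: wait(T7) -> count=0 queue=[T3,T7] holders={T1,T2}
Step 13: wait(T4) -> count=0 queue=[T3,T7,T4] holders={T1,T2}
Step 14: wait(T6) -> count=0 queue=[T3,T7,T4,T6] holders={T1,T2}
Final holders: T1,T2

Answer: T1,T2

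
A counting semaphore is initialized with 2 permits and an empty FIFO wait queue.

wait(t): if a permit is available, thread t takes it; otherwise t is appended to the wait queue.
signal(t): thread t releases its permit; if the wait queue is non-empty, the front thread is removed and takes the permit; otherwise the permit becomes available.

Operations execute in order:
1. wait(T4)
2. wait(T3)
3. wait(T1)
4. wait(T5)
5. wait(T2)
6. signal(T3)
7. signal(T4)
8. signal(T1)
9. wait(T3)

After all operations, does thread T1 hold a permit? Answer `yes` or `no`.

Step 1: wait(T4) -> count=1 queue=[] holders={T4}
Step 2: wait(T3) -> count=0 queue=[] holders={T3,T4}
Step 3: wait(T1) -> count=0 queue=[T1] holders={T3,T4}
Step 4: wait(T5) -> count=0 queue=[T1,T5] holders={T3,T4}
Step 5: wait(T2) -> count=0 queue=[T1,T5,T2] holders={T3,T4}
Step 6: signal(T3) -> count=0 queue=[T5,T2] holders={T1,T4}
Step 7: signal(T4) -> count=0 queue=[T2] holders={T1,T5}
Step 8: signal(T1) -> count=0 queue=[] holders={T2,T5}
Step 9: wait(T3) -> count=0 queue=[T3] holders={T2,T5}
Final holders: {T2,T5} -> T1 not in holders

Answer: no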